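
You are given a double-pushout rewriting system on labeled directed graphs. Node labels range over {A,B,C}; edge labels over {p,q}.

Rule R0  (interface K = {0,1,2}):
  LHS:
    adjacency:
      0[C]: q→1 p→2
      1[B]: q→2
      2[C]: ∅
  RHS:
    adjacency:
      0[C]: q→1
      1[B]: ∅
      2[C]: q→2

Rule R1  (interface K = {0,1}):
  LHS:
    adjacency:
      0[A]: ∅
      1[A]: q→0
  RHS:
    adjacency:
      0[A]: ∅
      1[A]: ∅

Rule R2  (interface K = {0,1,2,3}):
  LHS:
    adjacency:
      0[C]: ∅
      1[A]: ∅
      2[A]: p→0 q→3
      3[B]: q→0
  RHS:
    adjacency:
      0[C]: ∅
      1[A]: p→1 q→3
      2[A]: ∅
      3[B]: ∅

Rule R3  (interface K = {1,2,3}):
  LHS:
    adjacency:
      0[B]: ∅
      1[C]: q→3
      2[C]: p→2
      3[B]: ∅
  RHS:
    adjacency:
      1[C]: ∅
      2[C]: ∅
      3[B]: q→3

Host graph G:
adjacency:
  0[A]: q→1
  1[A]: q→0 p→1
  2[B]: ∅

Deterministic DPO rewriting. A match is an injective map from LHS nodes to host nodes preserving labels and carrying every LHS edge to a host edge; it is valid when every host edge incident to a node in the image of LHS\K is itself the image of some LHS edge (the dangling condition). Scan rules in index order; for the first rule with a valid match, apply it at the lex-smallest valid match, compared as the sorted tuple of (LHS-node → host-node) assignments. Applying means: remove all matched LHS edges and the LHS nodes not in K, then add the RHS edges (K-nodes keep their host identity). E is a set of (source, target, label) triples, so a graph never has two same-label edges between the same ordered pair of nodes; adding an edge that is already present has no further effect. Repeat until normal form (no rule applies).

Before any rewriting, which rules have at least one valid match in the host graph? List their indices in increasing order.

Answer: [R1]

Rewrite trace:
R0: no valid match — LHS pattern not found
R1: 2 valid matches — {0↦0, 1↦1}, {0↦1, 1↦0}
R2: no valid match — LHS pattern not found
R3: no valid match — LHS pattern not found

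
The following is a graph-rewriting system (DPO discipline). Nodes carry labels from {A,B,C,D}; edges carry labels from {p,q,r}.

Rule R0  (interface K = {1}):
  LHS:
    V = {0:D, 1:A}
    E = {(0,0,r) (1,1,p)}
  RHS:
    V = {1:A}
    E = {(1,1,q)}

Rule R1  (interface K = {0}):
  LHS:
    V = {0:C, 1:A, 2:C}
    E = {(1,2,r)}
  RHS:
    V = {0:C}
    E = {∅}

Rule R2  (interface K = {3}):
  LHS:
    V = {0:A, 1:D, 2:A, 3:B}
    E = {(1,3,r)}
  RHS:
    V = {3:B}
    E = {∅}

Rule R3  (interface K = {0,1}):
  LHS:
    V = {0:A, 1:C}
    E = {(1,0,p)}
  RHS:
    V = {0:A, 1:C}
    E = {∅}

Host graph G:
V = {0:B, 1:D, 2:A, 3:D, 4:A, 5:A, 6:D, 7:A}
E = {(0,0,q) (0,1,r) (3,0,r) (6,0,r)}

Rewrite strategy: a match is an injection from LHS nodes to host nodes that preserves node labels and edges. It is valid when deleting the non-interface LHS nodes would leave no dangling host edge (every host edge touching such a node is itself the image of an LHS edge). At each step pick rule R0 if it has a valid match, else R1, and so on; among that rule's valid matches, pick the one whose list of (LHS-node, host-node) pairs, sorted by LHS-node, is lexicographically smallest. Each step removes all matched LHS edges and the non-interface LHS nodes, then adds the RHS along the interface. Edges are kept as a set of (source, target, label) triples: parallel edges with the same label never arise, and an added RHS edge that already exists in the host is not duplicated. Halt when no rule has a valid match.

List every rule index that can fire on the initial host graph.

R0: no valid match — LHS pattern not found
R1: no valid match — LHS pattern not found
R2: 24 valid matches — {0↦2, 1↦3, 2↦4, 3↦0}, {0↦2, 1↦3, 2↦5, 3↦0}, {0↦2, 1↦3, 2↦7, 3↦0} (+21 more)
R3: no valid match — LHS pattern not found

Answer: [R2]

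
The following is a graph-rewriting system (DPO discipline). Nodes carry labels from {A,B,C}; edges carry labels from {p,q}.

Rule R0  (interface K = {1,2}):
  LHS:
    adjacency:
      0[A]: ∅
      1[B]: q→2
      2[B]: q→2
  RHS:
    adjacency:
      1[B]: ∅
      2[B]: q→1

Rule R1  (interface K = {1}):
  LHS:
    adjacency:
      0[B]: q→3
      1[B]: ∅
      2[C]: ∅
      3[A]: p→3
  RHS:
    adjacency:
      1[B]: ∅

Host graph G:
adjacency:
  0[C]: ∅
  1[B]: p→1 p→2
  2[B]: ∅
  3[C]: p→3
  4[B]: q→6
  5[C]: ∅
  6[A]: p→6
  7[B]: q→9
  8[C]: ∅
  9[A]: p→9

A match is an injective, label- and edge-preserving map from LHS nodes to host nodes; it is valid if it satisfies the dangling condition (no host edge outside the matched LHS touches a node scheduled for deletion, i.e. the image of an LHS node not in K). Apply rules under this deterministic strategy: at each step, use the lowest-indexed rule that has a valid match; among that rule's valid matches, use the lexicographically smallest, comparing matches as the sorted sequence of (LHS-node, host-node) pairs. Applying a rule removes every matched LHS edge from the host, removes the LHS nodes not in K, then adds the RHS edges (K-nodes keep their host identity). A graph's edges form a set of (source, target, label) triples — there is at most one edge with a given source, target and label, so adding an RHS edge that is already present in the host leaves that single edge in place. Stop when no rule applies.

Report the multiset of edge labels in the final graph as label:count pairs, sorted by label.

start.  V:10 E:7  edges: 1-p->1 1-p->2 3-p->3 4-q->6 6-p->6 7-q->9 9-p->9
1. fire R1 via {0↦4, 1↦1, 2↦0, 3↦6}  →  V:7 E:5  edges: 1-p->1 1-p->2 3-p->3 7-q->9 9-p->9
2. fire R1 via {0↦7, 1↦1, 2↦5, 3↦9}  →  V:4 E:3  edges: 1-p->1 1-p->2 3-p->3
halt: no rule applies after step 2
NF edges: [(1, 1, 'p'), (1, 2, 'p'), (3, 3, 'p')]

Answer: p:3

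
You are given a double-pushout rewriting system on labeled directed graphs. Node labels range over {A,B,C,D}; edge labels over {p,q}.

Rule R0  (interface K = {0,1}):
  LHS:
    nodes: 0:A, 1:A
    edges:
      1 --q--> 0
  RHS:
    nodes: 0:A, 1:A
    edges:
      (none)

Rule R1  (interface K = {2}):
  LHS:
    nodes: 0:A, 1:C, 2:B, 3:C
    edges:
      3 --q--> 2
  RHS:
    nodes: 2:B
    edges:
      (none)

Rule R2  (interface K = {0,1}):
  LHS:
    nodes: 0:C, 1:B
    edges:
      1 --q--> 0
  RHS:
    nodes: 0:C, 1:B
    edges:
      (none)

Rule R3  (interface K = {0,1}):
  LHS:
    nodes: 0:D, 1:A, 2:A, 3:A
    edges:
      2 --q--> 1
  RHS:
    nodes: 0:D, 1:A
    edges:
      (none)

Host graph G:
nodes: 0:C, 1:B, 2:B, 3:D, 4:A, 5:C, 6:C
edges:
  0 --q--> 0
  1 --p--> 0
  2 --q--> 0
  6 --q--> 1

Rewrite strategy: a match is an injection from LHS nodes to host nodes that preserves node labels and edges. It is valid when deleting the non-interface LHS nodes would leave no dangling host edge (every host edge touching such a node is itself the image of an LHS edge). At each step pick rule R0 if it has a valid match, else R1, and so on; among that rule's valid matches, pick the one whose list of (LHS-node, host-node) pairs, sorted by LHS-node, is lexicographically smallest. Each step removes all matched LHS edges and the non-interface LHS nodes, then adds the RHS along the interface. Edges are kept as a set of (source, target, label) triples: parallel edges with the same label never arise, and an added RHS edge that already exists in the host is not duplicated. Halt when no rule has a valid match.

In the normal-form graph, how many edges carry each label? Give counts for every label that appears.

Answer: p:1 q:1

Derivation:
[0] host  ⇒  7 nodes, 4 edges  {0-q->0 1-p->0 2-q->0 6-q->1}
[1] R1 @ {0↦4, 1↦5, 2↦1, 3↦6}  ⇒  4 nodes, 3 edges  {0-q->0 1-p->0 2-q->0}
[2] R2 @ {0↦0, 1↦2}  ⇒  4 nodes, 2 edges  {0-q->0 1-p->0}
normal form: no rule applies after step 2
NF edges: [(0, 0, 'q'), (1, 0, 'p')]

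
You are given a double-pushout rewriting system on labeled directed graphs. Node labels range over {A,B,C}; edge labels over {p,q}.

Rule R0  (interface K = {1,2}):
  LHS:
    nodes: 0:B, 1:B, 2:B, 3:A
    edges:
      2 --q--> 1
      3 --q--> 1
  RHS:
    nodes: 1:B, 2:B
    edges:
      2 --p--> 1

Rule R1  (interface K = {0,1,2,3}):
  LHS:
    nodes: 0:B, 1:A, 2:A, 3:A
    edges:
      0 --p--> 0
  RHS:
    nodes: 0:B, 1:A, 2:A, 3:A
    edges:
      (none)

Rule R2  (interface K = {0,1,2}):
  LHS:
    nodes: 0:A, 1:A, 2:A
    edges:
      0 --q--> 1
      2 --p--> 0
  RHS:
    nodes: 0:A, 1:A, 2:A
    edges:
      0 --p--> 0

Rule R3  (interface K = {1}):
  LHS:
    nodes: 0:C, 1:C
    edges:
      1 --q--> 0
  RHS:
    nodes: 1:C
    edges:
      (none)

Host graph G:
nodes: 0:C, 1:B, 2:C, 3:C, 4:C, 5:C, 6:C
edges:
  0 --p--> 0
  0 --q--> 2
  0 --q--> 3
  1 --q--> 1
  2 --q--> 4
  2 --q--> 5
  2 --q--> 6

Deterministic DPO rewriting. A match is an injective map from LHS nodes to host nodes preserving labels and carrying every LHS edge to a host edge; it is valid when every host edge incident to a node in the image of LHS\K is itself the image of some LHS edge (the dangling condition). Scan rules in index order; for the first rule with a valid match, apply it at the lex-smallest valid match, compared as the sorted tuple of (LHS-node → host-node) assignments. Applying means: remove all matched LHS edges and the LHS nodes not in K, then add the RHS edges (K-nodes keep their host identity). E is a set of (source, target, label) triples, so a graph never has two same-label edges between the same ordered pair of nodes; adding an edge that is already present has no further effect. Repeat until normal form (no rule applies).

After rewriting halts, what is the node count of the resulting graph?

Answer: 2

Rewrite trace:
start.  V:7 E:7  edges: 0-p->0 0-q->2 0-q->3 1-q->1 2-q->4 2-q->5 2-q->6
1. fire R3 via {0↦3, 1↦0}  →  V:6 E:6  edges: 0-p->0 0-q->2 1-q->1 2-q->4 2-q->5 2-q->6
2. fire R3 via {0↦4, 1↦2}  →  V:5 E:5  edges: 0-p->0 0-q->2 1-q->1 2-q->5 2-q->6
3. fire R3 via {0↦5, 1↦2}  →  V:4 E:4  edges: 0-p->0 0-q->2 1-q->1 2-q->6
4. fire R3 via {0↦6, 1↦2}  →  V:3 E:3  edges: 0-p->0 0-q->2 1-q->1
5. fire R3 via {0↦2, 1↦0}  →  V:2 E:2  edges: 0-p->0 1-q->1
final graph: no rule applies after step 5
NF nodes: {0:C, 1:B}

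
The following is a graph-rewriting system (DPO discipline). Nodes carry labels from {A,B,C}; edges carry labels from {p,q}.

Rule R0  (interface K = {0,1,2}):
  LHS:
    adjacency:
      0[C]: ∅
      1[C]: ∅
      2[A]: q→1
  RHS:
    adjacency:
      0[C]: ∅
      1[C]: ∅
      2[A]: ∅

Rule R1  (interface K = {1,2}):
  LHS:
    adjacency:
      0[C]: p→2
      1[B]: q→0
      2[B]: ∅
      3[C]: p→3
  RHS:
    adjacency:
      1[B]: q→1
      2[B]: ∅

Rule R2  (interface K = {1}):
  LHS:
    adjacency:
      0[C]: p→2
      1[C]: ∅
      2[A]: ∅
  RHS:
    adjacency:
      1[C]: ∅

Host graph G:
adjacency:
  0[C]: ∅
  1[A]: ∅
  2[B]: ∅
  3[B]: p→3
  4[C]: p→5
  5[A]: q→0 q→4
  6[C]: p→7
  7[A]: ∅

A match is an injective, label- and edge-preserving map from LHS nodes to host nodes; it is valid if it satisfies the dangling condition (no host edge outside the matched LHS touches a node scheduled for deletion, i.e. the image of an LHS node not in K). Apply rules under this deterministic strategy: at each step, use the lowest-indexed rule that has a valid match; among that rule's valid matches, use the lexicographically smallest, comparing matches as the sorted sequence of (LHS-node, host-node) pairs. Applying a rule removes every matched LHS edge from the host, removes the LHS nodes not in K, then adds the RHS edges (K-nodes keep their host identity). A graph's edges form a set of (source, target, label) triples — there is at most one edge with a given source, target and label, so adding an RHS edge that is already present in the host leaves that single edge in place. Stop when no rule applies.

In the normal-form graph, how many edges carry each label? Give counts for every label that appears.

start.  V:8 E:5  edges: 3-p->3 4-p->5 5-q->0 5-q->4 6-p->7
1. fire R0 via {0↦0, 1↦4, 2↦5}  →  V:8 E:4  edges: 3-p->3 4-p->5 5-q->0 6-p->7
2. fire R0 via {0↦4, 1↦0, 2↦5}  →  V:8 E:3  edges: 3-p->3 4-p->5 6-p->7
3. fire R2 via {0↦4, 1↦0, 2↦5}  →  V:6 E:2  edges: 3-p->3 6-p->7
4. fire R2 via {0↦6, 1↦0, 2↦7}  →  V:4 E:1  edges: 3-p->3
halt: no rule applies after step 4
NF edges: [(3, 3, 'p')]

Answer: p:1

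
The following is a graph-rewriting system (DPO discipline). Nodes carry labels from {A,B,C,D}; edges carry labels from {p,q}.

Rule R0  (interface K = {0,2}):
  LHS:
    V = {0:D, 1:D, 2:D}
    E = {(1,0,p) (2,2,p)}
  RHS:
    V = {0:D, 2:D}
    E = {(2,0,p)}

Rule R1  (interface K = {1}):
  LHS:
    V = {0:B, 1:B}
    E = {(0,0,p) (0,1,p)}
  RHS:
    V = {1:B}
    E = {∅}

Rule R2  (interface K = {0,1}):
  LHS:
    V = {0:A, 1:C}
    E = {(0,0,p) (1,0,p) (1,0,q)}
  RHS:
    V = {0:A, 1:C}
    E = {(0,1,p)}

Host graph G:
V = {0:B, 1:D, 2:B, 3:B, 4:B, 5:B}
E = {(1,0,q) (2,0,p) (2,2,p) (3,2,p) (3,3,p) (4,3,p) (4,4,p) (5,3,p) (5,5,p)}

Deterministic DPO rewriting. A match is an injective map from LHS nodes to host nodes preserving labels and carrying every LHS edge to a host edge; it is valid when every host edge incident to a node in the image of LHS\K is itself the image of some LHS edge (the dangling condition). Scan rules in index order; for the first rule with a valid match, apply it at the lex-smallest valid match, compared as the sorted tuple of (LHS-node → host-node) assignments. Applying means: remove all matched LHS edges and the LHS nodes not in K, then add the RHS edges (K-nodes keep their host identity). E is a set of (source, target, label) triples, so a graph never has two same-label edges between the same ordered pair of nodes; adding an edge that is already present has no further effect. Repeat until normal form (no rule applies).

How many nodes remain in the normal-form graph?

start.  V:6 E:9  edges: 1-q->0 2-p->0 2-p->2 3-p->2 3-p->3 4-p->3 4-p->4 5-p->3 5-p->5
1. fire R1 via {0↦4, 1↦3}  →  V:5 E:7  edges: 1-q->0 2-p->0 2-p->2 3-p->2 3-p->3 5-p->3 5-p->5
2. fire R1 via {0↦5, 1↦3}  →  V:4 E:5  edges: 1-q->0 2-p->0 2-p->2 3-p->2 3-p->3
3. fire R1 via {0↦3, 1↦2}  →  V:3 E:3  edges: 1-q->0 2-p->0 2-p->2
4. fire R1 via {0↦2, 1↦0}  →  V:2 E:1  edges: 1-q->0
normal form: no rule applies after step 4
NF nodes: {0:B, 1:D}

Answer: 2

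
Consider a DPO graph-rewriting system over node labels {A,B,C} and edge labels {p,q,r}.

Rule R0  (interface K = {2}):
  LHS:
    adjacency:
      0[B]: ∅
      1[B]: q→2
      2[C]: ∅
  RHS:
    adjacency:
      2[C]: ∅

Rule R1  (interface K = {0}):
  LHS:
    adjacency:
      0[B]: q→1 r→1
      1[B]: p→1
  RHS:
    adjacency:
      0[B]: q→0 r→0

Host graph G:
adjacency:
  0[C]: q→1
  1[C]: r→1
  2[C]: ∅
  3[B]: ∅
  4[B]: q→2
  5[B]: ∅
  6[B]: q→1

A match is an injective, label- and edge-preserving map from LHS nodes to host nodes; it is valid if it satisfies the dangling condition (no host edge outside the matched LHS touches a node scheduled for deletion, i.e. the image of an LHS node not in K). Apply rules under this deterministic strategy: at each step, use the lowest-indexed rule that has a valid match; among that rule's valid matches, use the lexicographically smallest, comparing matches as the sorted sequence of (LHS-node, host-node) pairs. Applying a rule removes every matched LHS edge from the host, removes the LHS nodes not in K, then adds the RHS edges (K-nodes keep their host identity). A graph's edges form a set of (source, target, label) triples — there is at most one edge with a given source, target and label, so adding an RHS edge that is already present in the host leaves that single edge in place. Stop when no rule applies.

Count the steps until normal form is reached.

Answer: 2

Derivation:
[0] host  ⇒  7 nodes, 4 edges  {0-q->1 1-r->1 4-q->2 6-q->1}
[1] R0 @ {0↦3, 1↦4, 2↦2}  ⇒  5 nodes, 3 edges  {0-q->1 1-r->1 6-q->1}
[2] R0 @ {0↦5, 1↦6, 2↦1}  ⇒  3 nodes, 2 edges  {0-q->1 1-r->1}
normal form: no rule applies after step 2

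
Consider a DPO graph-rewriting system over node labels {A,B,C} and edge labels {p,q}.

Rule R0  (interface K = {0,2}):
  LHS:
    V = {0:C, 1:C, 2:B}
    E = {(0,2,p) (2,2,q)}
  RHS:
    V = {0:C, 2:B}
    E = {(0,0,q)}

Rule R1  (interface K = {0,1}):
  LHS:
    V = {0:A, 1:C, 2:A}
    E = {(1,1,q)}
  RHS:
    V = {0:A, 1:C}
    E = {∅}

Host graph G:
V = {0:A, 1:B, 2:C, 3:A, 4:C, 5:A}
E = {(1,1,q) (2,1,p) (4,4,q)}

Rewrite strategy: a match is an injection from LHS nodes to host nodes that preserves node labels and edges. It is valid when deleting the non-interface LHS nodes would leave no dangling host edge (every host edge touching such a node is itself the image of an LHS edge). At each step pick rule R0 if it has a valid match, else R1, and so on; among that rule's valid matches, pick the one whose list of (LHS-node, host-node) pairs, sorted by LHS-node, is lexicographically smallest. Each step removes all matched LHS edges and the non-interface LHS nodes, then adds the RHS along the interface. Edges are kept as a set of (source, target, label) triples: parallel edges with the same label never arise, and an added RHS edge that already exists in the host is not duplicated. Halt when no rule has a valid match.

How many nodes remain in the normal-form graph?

Answer: 3

Derivation:
start.  V:6 E:3  edges: 1-q->1 2-p->1 4-q->4
1. fire R1 via {0↦0, 1↦4, 2↦3}  →  V:5 E:2  edges: 1-q->1 2-p->1
2. fire R0 via {0↦2, 1↦4, 2↦1}  →  V:4 E:1  edges: 2-q->2
3. fire R1 via {0↦0, 1↦2, 2↦5}  →  V:3 E:0  edges: ∅
final graph: no rule applies after step 3
NF nodes: {0:A, 1:B, 2:C}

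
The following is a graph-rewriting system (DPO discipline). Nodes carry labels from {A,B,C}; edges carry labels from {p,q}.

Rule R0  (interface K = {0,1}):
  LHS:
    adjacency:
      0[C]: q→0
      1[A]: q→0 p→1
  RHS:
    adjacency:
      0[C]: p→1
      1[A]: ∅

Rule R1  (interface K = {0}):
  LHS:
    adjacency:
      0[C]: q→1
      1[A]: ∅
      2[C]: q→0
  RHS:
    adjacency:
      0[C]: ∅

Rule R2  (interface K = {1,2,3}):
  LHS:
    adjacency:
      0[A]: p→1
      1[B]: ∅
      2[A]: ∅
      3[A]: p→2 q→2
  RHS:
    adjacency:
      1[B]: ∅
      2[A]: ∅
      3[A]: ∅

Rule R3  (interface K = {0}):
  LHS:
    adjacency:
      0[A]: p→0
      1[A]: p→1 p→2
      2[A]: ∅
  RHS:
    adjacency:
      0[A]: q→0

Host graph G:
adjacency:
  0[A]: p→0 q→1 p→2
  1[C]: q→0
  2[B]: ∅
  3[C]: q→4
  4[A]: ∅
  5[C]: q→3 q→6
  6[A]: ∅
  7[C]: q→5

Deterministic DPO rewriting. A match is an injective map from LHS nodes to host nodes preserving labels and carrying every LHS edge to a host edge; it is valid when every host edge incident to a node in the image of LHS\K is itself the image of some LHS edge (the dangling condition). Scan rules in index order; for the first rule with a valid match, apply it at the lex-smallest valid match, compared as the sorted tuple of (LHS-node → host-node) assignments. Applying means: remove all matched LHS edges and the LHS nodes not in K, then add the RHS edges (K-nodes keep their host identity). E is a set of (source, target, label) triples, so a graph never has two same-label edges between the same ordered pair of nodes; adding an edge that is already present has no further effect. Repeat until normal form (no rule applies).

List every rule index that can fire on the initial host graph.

R0: no valid match — LHS pattern not found
R1: 1 valid match — {0↦5, 1↦6, 2↦7}
R2: no valid match — LHS pattern not found
R3: no valid match — LHS pattern not found

Answer: [R1]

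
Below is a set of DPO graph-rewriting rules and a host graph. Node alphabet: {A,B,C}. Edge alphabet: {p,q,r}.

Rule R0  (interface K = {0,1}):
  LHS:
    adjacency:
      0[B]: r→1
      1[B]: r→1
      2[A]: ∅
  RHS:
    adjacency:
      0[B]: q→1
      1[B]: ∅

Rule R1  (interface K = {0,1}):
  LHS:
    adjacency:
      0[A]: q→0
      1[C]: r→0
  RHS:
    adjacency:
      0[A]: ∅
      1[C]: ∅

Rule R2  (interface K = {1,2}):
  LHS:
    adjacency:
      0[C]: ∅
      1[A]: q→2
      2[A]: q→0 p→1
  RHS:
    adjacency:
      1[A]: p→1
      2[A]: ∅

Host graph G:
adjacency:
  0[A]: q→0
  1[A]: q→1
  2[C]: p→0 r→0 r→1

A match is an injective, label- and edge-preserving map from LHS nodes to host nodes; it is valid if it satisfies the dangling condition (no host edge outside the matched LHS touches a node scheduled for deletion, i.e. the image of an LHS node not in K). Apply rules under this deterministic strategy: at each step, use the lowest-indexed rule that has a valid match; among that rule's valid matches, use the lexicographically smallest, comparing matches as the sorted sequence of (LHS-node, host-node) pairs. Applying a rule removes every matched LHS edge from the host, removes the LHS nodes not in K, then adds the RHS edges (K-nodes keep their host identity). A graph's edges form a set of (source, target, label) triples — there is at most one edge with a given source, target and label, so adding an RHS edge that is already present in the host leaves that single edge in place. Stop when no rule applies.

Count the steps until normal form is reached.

Answer: 2

Steps:
start.  V:3 E:5  edges: 0-q->0 1-q->1 2-p->0 2-r->0 2-r->1
1. fire R1 via {0↦0, 1↦2}  →  V:3 E:3  edges: 1-q->1 2-p->0 2-r->1
2. fire R1 via {0↦1, 1↦2}  →  V:3 E:1  edges: 2-p->0
halt: no rule applies after step 2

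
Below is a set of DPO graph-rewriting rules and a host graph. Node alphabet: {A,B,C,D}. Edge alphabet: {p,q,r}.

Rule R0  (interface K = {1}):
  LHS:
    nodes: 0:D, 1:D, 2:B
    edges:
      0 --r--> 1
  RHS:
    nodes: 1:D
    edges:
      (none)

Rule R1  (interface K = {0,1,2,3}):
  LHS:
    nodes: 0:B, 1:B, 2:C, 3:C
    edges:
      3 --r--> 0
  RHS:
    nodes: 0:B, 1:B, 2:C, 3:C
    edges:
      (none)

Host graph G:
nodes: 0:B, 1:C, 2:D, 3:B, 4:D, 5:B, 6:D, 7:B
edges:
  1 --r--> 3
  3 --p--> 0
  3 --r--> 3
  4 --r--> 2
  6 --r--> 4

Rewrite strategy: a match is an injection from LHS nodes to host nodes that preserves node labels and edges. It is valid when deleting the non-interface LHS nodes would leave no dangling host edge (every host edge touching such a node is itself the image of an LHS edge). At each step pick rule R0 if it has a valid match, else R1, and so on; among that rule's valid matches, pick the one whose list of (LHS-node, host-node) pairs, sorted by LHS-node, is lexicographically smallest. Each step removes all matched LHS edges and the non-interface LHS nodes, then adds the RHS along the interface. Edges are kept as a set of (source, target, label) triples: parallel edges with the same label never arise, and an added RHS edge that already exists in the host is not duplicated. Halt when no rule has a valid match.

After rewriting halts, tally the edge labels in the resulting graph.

Answer: p:1 r:2

Steps:
initial: |V|=8 |E|=5  E = 1-r->3 3-p->0 3-r->3 4-r->2 6-r->4
step 1: apply R0 at {0↦6, 1↦4, 2↦5}  → |V|=6 |E|=4  E = 1-r->3 3-p->0 3-r->3 4-r->2
step 2: apply R0 at {0↦4, 1↦2, 2↦7}  → |V|=4 |E|=3  E = 1-r->3 3-p->0 3-r->3
final graph: no rule applies after step 2
NF edges: [(1, 3, 'r'), (3, 0, 'p'), (3, 3, 'r')]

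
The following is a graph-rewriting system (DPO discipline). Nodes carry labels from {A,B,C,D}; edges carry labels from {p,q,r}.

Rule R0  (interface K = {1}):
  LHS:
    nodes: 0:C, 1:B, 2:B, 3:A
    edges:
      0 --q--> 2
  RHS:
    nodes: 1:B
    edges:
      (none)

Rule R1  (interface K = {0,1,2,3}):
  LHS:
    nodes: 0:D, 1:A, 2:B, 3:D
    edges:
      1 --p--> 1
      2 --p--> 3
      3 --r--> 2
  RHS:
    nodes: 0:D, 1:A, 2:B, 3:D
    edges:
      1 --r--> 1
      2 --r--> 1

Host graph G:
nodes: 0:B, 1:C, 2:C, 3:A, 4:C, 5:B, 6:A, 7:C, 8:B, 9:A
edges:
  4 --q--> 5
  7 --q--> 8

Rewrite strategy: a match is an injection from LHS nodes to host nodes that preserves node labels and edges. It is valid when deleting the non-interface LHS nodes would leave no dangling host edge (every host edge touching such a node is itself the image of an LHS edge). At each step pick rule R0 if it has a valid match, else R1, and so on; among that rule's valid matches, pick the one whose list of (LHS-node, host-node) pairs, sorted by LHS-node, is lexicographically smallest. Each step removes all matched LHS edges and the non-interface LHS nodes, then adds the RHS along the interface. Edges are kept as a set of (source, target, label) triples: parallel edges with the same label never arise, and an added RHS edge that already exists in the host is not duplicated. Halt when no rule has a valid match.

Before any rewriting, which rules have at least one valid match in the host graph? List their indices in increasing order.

R0: 12 valid matches — {0↦4, 1↦0, 2↦5, 3↦3}, {0↦4, 1↦0, 2↦5, 3↦6}, {0↦4, 1↦0, 2↦5, 3↦9} (+9 more)
R1: no valid match — LHS pattern not found

Answer: [R0]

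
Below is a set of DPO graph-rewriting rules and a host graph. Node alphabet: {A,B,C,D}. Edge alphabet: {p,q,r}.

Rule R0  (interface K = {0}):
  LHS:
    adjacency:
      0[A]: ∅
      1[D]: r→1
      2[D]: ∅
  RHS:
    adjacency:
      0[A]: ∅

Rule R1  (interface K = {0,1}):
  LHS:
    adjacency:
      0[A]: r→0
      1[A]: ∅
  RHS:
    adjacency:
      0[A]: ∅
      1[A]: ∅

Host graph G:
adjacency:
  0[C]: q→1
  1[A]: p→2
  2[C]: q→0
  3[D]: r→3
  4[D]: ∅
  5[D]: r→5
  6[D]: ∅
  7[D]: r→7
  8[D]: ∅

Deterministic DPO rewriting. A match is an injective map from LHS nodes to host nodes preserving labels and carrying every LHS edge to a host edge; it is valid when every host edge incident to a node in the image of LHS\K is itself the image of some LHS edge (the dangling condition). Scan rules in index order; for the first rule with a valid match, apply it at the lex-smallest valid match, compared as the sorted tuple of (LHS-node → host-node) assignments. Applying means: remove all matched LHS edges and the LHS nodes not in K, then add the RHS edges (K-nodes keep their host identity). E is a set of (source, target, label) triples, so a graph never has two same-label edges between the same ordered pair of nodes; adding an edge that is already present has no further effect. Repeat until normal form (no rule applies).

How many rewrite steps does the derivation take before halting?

Answer: 3

Rewrite trace:
initial: |V|=9 |E|=6  E = 0-q->1 1-p->2 2-q->0 3-r->3 5-r->5 7-r->7
step 1: apply R0 at {0↦1, 1↦3, 2↦4}  → |V|=7 |E|=5  E = 0-q->1 1-p->2 2-q->0 5-r->5 7-r->7
step 2: apply R0 at {0↦1, 1↦5, 2↦6}  → |V|=5 |E|=4  E = 0-q->1 1-p->2 2-q->0 7-r->7
step 3: apply R0 at {0↦1, 1↦7, 2↦8}  → |V|=3 |E|=3  E = 0-q->1 1-p->2 2-q->0
final graph: no rule applies after step 3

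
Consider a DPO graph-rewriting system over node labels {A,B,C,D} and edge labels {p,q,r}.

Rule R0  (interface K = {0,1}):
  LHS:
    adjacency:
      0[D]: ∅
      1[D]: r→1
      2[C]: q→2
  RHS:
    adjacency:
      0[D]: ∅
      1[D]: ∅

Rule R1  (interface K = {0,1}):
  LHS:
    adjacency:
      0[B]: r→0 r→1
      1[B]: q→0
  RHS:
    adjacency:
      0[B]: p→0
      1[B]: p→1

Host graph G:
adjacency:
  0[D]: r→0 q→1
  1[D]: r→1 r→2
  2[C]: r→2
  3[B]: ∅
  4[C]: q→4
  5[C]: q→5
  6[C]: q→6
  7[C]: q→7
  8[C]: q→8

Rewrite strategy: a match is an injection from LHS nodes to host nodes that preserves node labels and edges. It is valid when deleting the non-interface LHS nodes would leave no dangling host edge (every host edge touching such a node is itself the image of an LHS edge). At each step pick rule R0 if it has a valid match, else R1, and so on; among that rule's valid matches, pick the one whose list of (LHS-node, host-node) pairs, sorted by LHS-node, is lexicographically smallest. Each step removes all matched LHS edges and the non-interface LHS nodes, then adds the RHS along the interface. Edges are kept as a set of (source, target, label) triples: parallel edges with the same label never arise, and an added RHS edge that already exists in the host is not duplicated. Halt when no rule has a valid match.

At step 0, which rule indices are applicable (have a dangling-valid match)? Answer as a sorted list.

Answer: [R0]

Steps:
R0: 10 valid matches — {0↦0, 1↦1, 2↦4}, {0↦0, 1↦1, 2↦5}, {0↦0, 1↦1, 2↦6} (+7 more)
R1: no valid match — LHS pattern not found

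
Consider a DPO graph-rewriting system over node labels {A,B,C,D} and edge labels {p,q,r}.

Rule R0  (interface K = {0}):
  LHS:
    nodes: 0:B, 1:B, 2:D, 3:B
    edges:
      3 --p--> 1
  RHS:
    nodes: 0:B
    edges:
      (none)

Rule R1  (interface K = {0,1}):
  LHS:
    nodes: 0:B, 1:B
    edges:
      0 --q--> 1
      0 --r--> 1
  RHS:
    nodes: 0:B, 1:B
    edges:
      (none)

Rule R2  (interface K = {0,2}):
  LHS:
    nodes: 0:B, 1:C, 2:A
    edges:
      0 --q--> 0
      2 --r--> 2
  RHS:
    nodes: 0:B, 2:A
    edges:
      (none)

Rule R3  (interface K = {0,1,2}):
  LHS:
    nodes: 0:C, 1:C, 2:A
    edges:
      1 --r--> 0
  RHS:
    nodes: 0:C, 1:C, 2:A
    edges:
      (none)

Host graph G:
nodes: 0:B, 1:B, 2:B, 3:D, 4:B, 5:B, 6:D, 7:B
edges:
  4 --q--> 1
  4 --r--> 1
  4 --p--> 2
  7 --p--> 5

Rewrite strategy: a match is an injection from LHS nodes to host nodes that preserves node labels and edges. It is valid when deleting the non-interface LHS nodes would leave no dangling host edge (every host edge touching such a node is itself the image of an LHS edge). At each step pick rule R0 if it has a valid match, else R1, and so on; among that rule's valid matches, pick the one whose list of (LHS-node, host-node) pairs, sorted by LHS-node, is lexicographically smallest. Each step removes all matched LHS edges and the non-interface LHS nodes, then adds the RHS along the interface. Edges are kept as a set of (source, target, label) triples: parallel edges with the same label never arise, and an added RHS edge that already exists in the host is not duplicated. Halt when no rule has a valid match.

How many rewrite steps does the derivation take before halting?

Answer: 3

Rewrite trace:
initial: |V|=8 |E|=4  E = 4-q->1 4-r->1 4-p->2 7-p->5
step 1: apply R0 at {0↦0, 1↦5, 2↦3, 3↦7}  → |V|=5 |E|=3  E = 4-q->1 4-r->1 4-p->2
step 2: apply R1 at {0↦4, 1↦1}  → |V|=5 |E|=1  E = 4-p->2
step 3: apply R0 at {0↦0, 1↦2, 2↦6, 3↦4}  → |V|=2 |E|=0  E = ∅
halt: no rule applies after step 3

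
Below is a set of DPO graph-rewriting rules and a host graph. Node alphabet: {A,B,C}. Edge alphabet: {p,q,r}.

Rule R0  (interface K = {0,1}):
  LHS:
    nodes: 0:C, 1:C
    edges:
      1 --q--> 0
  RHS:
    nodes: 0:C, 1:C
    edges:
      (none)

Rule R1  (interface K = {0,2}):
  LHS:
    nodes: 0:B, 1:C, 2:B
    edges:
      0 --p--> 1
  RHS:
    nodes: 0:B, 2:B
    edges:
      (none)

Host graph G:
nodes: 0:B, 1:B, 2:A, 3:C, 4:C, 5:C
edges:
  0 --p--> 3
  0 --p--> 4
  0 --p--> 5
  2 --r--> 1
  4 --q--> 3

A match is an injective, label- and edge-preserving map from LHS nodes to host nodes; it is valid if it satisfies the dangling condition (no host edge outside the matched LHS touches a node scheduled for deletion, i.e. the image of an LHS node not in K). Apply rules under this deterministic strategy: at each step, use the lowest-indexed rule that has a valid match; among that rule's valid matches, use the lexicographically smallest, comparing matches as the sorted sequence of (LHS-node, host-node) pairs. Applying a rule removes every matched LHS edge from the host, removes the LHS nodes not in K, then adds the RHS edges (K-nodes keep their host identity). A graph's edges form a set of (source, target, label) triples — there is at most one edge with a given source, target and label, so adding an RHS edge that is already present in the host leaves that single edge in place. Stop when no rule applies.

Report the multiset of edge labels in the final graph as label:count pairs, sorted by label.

Answer: r:1

Steps:
start.  V:6 E:5  edges: 0-p->3 0-p->4 0-p->5 2-r->1 4-q->3
1. fire R0 via {0↦3, 1↦4}  →  V:6 E:4  edges: 0-p->3 0-p->4 0-p->5 2-r->1
2. fire R1 via {0↦0, 1↦3, 2↦1}  →  V:5 E:3  edges: 0-p->4 0-p->5 2-r->1
3. fire R1 via {0↦0, 1↦4, 2↦1}  →  V:4 E:2  edges: 0-p->5 2-r->1
4. fire R1 via {0↦0, 1↦5, 2↦1}  →  V:3 E:1  edges: 2-r->1
halt: no rule applies after step 4
NF edges: [(2, 1, 'r')]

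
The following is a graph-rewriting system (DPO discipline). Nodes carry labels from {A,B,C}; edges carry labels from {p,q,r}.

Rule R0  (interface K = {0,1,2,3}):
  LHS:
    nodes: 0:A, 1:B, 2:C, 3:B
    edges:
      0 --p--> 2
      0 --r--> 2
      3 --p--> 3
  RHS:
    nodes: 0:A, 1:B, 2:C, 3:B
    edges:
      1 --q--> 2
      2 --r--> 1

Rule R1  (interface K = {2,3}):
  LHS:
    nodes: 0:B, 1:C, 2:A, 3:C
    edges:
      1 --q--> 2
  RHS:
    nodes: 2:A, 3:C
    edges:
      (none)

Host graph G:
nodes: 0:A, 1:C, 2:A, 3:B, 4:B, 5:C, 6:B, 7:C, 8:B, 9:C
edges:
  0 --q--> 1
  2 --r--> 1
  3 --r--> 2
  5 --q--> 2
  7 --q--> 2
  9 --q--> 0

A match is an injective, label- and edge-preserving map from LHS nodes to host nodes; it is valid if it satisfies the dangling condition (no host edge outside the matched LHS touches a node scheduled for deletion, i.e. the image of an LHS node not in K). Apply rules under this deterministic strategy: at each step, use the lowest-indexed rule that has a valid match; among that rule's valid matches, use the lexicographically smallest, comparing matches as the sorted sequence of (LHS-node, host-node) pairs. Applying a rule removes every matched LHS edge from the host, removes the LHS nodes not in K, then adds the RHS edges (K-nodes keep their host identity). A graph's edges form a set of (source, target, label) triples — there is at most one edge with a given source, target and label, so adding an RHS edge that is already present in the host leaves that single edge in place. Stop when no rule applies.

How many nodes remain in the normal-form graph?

Answer: 4

Rewrite trace:
start.  V:10 E:6  edges: 0-q->1 2-r->1 3-r->2 5-q->2 7-q->2 9-q->0
1. fire R1 via {0↦4, 1↦5, 2↦2, 3↦1}  →  V:8 E:5  edges: 0-q->1 2-r->1 3-r->2 7-q->2 9-q->0
2. fire R1 via {0↦6, 1↦7, 2↦2, 3↦1}  →  V:6 E:4  edges: 0-q->1 2-r->1 3-r->2 9-q->0
3. fire R1 via {0↦8, 1↦9, 2↦0, 3↦1}  →  V:4 E:3  edges: 0-q->1 2-r->1 3-r->2
normal form: no rule applies after step 3
NF nodes: {0:A, 1:C, 2:A, 3:B}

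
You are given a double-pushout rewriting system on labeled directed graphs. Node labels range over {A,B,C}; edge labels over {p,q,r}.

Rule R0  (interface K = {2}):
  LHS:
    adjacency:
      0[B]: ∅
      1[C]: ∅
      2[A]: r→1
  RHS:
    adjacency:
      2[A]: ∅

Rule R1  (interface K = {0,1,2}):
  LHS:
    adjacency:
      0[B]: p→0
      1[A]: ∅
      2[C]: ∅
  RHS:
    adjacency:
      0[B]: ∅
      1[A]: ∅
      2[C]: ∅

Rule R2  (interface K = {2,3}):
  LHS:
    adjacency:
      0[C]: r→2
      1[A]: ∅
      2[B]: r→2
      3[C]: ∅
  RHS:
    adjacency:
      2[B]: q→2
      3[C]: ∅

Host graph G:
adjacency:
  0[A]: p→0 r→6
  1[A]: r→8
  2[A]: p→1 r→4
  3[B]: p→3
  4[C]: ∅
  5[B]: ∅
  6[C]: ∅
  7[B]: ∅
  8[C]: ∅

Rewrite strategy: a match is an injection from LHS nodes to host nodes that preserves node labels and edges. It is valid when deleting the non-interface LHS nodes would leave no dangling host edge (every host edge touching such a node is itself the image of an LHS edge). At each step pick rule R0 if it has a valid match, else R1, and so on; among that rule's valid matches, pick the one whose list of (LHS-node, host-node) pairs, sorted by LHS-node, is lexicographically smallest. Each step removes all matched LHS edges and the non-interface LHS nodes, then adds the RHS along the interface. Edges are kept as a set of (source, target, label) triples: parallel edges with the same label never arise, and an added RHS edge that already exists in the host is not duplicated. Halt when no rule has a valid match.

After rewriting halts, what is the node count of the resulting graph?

[0] host  ⇒  9 nodes, 6 edges  {0-p->0 0-r->6 1-r->8 2-p->1 2-r->4 3-p->3}
[1] R0 @ {0↦5, 1↦4, 2↦2}  ⇒  7 nodes, 5 edges  {0-p->0 0-r->6 1-r->8 2-p->1 3-p->3}
[2] R0 @ {0↦7, 1↦6, 2↦0}  ⇒  5 nodes, 4 edges  {0-p->0 1-r->8 2-p->1 3-p->3}
[3] R1 @ {0↦3, 1↦0, 2↦8}  ⇒  5 nodes, 3 edges  {0-p->0 1-r->8 2-p->1}
[4] R0 @ {0↦3, 1↦8, 2↦1}  ⇒  3 nodes, 2 edges  {0-p->0 2-p->1}
normal form: no rule applies after step 4
NF nodes: {0:A, 1:A, 2:A}

Answer: 3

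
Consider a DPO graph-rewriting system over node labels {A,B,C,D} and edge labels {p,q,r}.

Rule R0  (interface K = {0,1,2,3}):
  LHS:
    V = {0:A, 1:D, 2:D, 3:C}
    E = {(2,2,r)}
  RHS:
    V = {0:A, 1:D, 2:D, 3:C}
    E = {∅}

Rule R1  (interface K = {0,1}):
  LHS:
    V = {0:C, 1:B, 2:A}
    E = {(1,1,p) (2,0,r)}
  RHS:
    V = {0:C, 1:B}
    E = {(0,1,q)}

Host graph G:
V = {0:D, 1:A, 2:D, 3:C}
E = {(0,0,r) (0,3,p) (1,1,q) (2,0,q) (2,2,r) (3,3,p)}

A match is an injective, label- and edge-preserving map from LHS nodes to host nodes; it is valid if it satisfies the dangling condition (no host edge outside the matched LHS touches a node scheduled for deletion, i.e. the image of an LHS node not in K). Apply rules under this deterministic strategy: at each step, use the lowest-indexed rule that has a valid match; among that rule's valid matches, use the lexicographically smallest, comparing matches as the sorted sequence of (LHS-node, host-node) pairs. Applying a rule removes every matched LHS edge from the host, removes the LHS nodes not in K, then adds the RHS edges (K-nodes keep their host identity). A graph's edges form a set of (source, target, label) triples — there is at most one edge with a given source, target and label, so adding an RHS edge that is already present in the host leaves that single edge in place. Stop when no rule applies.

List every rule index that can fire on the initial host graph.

Answer: [R0]

Steps:
R0: 2 valid matches — {0↦1, 1↦0, 2↦2, 3↦3}, {0↦1, 1↦2, 2↦0, 3↦3}
R1: no valid match — LHS pattern not found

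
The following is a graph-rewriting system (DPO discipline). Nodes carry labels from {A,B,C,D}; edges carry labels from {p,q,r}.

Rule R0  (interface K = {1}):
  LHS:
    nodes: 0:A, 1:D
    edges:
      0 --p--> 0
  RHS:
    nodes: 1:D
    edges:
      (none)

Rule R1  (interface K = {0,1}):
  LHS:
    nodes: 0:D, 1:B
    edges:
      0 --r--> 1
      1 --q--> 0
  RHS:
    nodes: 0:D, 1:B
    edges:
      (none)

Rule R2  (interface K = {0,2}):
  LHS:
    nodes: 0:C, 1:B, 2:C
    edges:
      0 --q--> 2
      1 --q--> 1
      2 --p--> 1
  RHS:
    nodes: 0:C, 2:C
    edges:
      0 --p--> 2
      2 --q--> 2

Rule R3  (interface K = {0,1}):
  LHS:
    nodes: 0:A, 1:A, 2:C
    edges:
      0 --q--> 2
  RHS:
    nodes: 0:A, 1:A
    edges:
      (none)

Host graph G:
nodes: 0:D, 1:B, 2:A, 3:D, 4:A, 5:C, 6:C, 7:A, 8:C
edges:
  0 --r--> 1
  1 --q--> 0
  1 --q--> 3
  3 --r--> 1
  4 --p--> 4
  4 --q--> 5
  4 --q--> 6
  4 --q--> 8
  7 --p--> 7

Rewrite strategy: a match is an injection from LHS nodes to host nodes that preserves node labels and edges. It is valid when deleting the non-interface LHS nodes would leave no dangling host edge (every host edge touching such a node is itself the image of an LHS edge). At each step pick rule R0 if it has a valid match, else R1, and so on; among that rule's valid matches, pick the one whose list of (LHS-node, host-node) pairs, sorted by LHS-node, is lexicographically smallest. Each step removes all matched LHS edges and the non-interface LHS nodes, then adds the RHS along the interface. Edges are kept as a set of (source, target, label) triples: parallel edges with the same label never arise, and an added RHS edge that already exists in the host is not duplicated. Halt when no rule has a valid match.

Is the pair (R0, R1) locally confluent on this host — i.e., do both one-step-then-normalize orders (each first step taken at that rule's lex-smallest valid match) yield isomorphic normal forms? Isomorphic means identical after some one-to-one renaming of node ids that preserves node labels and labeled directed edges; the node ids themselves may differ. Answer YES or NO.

branch R0-first: apply at {0↦7, 1↦0} → |E|=8, then 6 more step(s) → NF |V|=4 |E|=0 V={0:D, 1:B, 2:A, 3:D} E=∅
branch R1-first: apply at {0↦0, 1↦1} → |E|=7, then 6 more step(s) → NF |V|=4 |E|=0 V={0:D, 1:B, 2:A, 3:D} E=∅
graphs isomorphic (equal up to label-preserving node renaming)

Answer: YES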